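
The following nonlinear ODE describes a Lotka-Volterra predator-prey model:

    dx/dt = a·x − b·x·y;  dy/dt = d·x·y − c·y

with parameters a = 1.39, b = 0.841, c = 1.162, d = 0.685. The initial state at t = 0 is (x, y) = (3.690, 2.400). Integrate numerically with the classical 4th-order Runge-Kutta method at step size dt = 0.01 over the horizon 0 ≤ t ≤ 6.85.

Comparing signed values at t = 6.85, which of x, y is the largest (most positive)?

t=0.000: state=(3.690, 2.400)
step 1 (dt=0.01): k1=(-2.319, 3.278), k2=(-2.362, 3.281), k3=(-2.362, 3.280), k4=(-2.405, 3.283); state += dt/6·(k1+2k2+2k3+k4)
t=0.010: state=(3.666, 2.433)
t=0.020: state=(3.642, 2.466)
t=0.030: state=(3.617, 2.499)
continuing one RK4 step at a time; state shown every 25 steps (Δt=0.25):
t=0.250: state=(2.899, 3.171)
t=0.500: state=(1.997, 3.601)
t=0.750: state=(1.321, 3.564)
t=1.000: state=(0.914, 3.217)
t=1.250: state=(0.690, 2.754)
t=1.500: state=(0.575, 2.293)
t=1.750: state=(0.525, 1.883)
t=2.000: state=(0.519, 1.539)
t=2.250: state=(0.548, 1.261)
t=2.500: state=(0.610, 1.041)
t=2.750: state=(0.707, 0.871)
t=3.000: state=(0.845, 0.743)
t=3.250: state=(1.034, 0.652)
t=3.500: state=(1.284, 0.594)
t=3.750: state=(1.609, 0.569)
t=4.000: state=(2.020, 0.580)
t=4.250: state=(2.518, 0.639)
t=4.500: state=(3.079, 0.771)
t=4.750: state=(3.618, 1.025)
t=5.000: state=(3.955, 1.472)
t=5.250: state=(3.836, 2.163)
t=5.500: state=(3.164, 2.966)
t=5.750: state=(2.247, 3.526)
t=6.000: state=(1.489, 3.617)
t=6.250: state=(1.010, 3.338)
t=6.500: state=(0.742, 2.893)
t=6.750: state=(0.600, 2.424)
t=6.850: state=(0.567, 2.246)
compare at T: x=0.567, y=2.246

largest component: y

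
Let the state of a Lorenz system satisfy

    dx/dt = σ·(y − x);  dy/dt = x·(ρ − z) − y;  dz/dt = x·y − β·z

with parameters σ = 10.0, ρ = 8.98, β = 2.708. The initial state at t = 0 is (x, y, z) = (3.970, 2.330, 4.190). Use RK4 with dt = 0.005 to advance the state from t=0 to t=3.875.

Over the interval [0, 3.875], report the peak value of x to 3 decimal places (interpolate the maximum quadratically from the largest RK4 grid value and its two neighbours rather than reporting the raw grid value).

t=0.000: state=(3.970, 2.330, 4.190)
step 1 (dt=0.005): k1=(-16.400, 16.686, -2.096), k2=(-15.573, 16.469, -2.014), k3=(-15.599, 16.478, -2.012), k4=(-14.796, 16.269, -1.930); state += dt/6·(k1+2k2+2k3+k4)
t=0.005: state=(3.892, 2.412, 4.180)
t=0.010: state=(3.822, 2.493, 4.171)
t=0.015: state=(3.759, 2.571, 4.162)
continuing one RK4 step at a time; state shown every 40 steps (Δt=0.2):
t=0.200: state=(4.123, 5.043, 4.635)
t=0.400: state=(6.091, 6.799, 7.756)
t=0.600: state=(5.888, 5.033, 10.392)
t=0.800: state=(4.007, 3.280, 8.998)
t=1.000: state=(3.338, 3.361, 6.981)
t=1.200: state=(3.901, 4.391, 6.202)
t=1.400: state=(5.021, 5.546, 7.151)
t=1.600: state=(5.518, 5.415, 8.845)
t=1.800: state=(4.800, 4.324, 9.014)
t=2.000: state=(4.090, 3.913, 7.955)
t=2.200: state=(4.118, 4.298, 7.175)
t=2.400: state=(4.650, 4.948, 7.337)
t=2.600: state=(5.070, 5.143, 8.156)
t=2.800: state=(4.904, 4.701, 8.574)
t=3.000: state=(4.482, 4.315, 8.204)
t=3.200: state=(4.343, 4.375, 7.685)
t=3.400: state=(4.550, 4.699, 7.586)
t=3.600: state=(4.815, 4.901, 7.927)
t=3.800: state=(4.835, 4.771, 8.249)
t=3.875: state=(4.773, 4.674, 8.272)
largest grid value and its neighbours: x(0.480)=6.41442, x(0.485)=6.41653, x(0.490)=6.41638
parabola through these three points peaks at t≈0.487 with x≈6.41674

max x = 6.417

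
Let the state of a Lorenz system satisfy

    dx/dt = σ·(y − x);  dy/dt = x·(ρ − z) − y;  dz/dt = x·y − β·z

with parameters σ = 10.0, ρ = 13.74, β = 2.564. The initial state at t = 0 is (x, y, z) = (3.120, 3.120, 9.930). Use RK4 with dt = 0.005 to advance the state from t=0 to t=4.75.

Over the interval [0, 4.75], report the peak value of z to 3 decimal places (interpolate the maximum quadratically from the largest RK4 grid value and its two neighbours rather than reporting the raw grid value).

max z = 16.107

t=0.000: state=(3.120, 3.120, 9.930)
step 1 (dt=0.005): k1=(0.000, 8.767, -15.726), k2=(0.219, 8.868, -15.557), k3=(0.216, 8.868, -15.556), k4=(0.433, 8.970, -15.385); state += dt/6·(k1+2k2+2k3+k4)
t=0.005: state=(3.121, 3.164, 9.852)
t=0.010: state=(3.124, 3.210, 9.776)
t=0.015: state=(3.130, 3.256, 9.702)
continuing one RK4 step at a time; state shown every 40 steps (Δt=0.2):
t=0.200: state=(4.504, 5.780, 8.524)
t=0.400: state=(7.435, 8.573, 12.453)
t=0.600: state=(6.861, 5.315, 16.058)
t=0.800: state=(4.116, 3.363, 12.854)
t=1.000: state=(3.994, 4.528, 9.998)
t=1.200: state=(5.873, 7.055, 10.555)
t=1.400: state=(7.314, 7.169, 14.455)
t=1.600: state=(5.554, 4.447, 14.435)
t=1.800: state=(4.303, 4.231, 11.671)
t=2.000: state=(5.083, 5.842, 10.606)
t=2.200: state=(6.654, 7.188, 12.686)
t=2.400: state=(6.395, 5.678, 14.502)
t=2.600: state=(4.957, 4.492, 12.936)
t=2.800: state=(4.867, 5.209, 11.303)
t=3.000: state=(5.963, 6.564, 11.855)
t=3.200: state=(6.521, 6.353, 13.751)
t=3.400: state=(5.589, 5.043, 13.572)
t=3.600: state=(4.996, 5.005, 12.091)
t=3.800: state=(5.529, 5.972, 11.732)
t=4.000: state=(6.273, 6.437, 12.964)
t=4.200: state=(5.975, 5.590, 13.625)
t=4.400: state=(5.283, 5.089, 12.715)
t=4.600: state=(5.352, 5.590, 11.967)
t=4.750: state=(5.808, 6.124, 12.246)
largest grid value and its neighbours: z(0.575)=16.10447, z(0.580)=16.10697, z(0.585)=16.10340
parabola through these three points peaks at t≈0.580 with z≈16.10699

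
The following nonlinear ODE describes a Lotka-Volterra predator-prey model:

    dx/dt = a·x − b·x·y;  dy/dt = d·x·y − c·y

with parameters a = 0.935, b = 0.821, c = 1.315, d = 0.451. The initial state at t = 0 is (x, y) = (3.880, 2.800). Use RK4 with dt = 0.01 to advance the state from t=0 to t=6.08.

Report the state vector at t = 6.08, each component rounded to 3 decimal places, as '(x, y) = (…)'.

t=0.000: state=(3.880, 2.800)
step 1 (dt=0.01): k1=(-5.292, 1.218), k2=(-5.275, 1.187), k3=(-5.274, 1.187), k4=(-5.257, 1.156); state += dt/6·(k1+2k2+2k3+k4)
t=0.010: state=(3.827, 2.812)
t=0.020: state=(3.775, 2.823)
t=0.030: state=(3.723, 2.834)
continuing one RK4 step at a time; state shown every 20 steps (Δt=0.2):
t=0.200: state=(2.915, 2.920)
t=0.400: state=(2.188, 2.820)
t=0.600: state=(1.691, 2.579)
t=0.800: state=(1.369, 2.273)
t=1.000: state=(1.166, 1.958)
t=1.200: state=(1.045, 1.662)
t=1.400: state=(0.980, 1.399)
t=1.600: state=(0.957, 1.173)
t=1.800: state=(0.967, 0.984)
t=2.000: state=(1.005, 0.826)
t=2.200: state=(1.070, 0.697)
t=2.400: state=(1.161, 0.593)
t=2.600: state=(1.279, 0.509)
t=2.800: state=(1.426, 0.442)
t=3.000: state=(1.607, 0.389)
t=3.200: state=(1.823, 0.349)
t=3.400: state=(2.081, 0.320)
t=3.600: state=(2.385, 0.301)
t=3.800: state=(2.739, 0.291)
t=4.000: state=(3.148, 0.292)
t=4.200: state=(3.615, 0.304)
t=4.400: state=(4.138, 0.332)
t=4.600: state=(4.707, 0.380)
t=4.800: state=(5.300, 0.458)
t=5.000: state=(5.871, 0.583)
t=5.200: state=(6.337, 0.779)
t=5.400: state=(6.572, 1.074)
t=5.600: state=(6.430, 1.489)
t=5.800: state=(5.827, 1.996)
t=6.000: state=(4.855, 2.490)
t=6.080: state=(4.419, 2.649)

(x, y) = (4.419, 2.649)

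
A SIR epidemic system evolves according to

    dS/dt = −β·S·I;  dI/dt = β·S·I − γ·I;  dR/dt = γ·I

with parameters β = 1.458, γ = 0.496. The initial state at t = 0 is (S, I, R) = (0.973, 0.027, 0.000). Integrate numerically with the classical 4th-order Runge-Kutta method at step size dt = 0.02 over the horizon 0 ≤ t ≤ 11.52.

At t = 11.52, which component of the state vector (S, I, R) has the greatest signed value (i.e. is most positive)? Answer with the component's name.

largest component: R

t=0.000: state=(0.973, 0.027, 0.000)
step 1 (dt=0.02): k1=(-0.038, 0.025, 0.013), k2=(-0.039, 0.025, 0.014), k3=(-0.039, 0.025, 0.014), k4=(-0.039, 0.025, 0.014); state += dt/6·(k1+2k2+2k3+k4)
t=0.020: state=(0.972, 0.028, 0.000)
t=0.040: state=(0.971, 0.028, 0.001)
t=0.060: state=(0.971, 0.029, 0.001)
continuing one RK4 step at a time; state shown every 25 steps (Δt=0.5):
t=0.500: state=(0.949, 0.042, 0.008)
t=1.000: state=(0.913, 0.065, 0.022)
t=1.500: state=(0.861, 0.098, 0.042)
t=2.000: state=(0.790, 0.139, 0.071)
t=2.500: state=(0.702, 0.187, 0.111)
t=3.000: state=(0.601, 0.235, 0.164)
t=3.500: state=(0.499, 0.274, 0.227)
t=4.000: state=(0.405, 0.297, 0.298)
t=4.500: state=(0.325, 0.302, 0.373)
t=5.000: state=(0.262, 0.292, 0.447)
t=5.500: state=(0.213, 0.270, 0.516)
t=6.000: state=(0.177, 0.243, 0.580)
t=6.500: state=(0.150, 0.214, 0.637)
t=7.000: state=(0.129, 0.184, 0.686)
t=7.500: state=(0.114, 0.157, 0.728)
t=8.000: state=(0.103, 0.133, 0.764)
t=8.500: state=(0.094, 0.111, 0.795)
t=9.000: state=(0.087, 0.093, 0.820)
t=9.500: state=(0.082, 0.077, 0.841)
t=10.000: state=(0.078, 0.064, 0.858)
t=10.500: state=(0.075, 0.053, 0.873)
t=11.000: state=(0.072, 0.043, 0.884)
t=11.500: state=(0.070, 0.036, 0.894)
t=11.520: state=(0.070, 0.035, 0.895)
compare at T: S=0.070, I=0.035, R=0.895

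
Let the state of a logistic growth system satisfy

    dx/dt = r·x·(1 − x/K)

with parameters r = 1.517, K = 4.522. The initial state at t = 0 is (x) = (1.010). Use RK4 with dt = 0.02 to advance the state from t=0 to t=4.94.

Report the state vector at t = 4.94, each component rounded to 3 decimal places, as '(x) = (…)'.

t=0.000: state=(1.010)
step 1 (dt=0.02): k1=(1.190), k2=(1.200), k3=(1.200), k4=(1.210); state += dt/6·(k1+2k2+2k3+k4)
t=0.020: state=(1.034)
t=0.040: state=(1.058)
t=0.060: state=(1.083)
continuing one RK4 step at a time; state shown every 10 steps (Δt=0.2):
t=0.200: state=(1.268)
t=0.400: state=(1.562)
t=0.600: state=(1.885)
t=0.800: state=(2.224)
t=1.000: state=(2.565)
t=1.200: state=(2.893)
t=1.400: state=(3.194)
t=1.600: state=(3.460)
t=1.800: state=(3.686)
t=2.000: state=(3.874)
t=2.200: state=(4.025)
t=2.400: state=(4.144)
t=2.600: state=(4.237)
t=2.800: state=(4.308)
t=3.000: state=(4.362)
t=3.200: state=(4.403)
t=3.400: state=(4.433)
t=3.600: state=(4.456)
t=3.800: state=(4.473)
t=4.000: state=(4.486)
t=4.200: state=(4.495)
t=4.400: state=(4.502)
t=4.600: state=(4.507)
t=4.800: state=(4.511)
t=4.940: state=(4.513)

(x) = (4.513)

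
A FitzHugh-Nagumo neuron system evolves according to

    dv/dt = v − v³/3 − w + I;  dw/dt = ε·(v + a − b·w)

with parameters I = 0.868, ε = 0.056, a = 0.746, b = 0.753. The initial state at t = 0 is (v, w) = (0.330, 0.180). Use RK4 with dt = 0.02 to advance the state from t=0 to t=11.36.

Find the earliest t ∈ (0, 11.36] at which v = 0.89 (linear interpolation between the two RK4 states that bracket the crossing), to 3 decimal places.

t=0.000: state=(0.330, 0.180)
step 1 (dt=0.02): k1=(1.006, 0.053), k2=(1.014, 0.053), k3=(1.014, 0.053), k4=(1.023, 0.054); state += dt/6·(k1+2k2+2k3+k4)
t=0.020: state=(0.350, 0.181)
t=0.040: state=(0.371, 0.182)
t=0.060: state=(0.392, 0.183)
t=0.460: state=(0.873, 0.211)
next step: t=0.480: state=(0.899, 0.212) — v has crossed 0.89
linear interpolation between t=0.460 (0.87291) and t=0.480 (0.89912) → t≈0.473

t = 0.473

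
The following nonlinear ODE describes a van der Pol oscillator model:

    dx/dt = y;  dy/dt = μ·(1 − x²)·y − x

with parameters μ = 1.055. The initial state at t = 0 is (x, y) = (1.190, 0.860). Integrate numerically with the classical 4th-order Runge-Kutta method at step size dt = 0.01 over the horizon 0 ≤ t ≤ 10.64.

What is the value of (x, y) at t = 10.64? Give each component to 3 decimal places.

t=0.000: state=(1.190, 0.860)
step 1 (dt=0.01): k1=(0.860, -1.568), k2=(0.852, -1.578), k3=(0.852, -1.577), k4=(0.844, -1.587); state += dt/6·(k1+2k2+2k3+k4)
t=0.010: state=(1.199, 0.844)
t=0.020: state=(1.207, 0.828)
t=0.030: state=(1.215, 0.812)
continuing one RK4 step at a time; state shown every 50 steps (Δt=0.5):
t=0.500: state=(1.409, 0.032)
t=1.000: state=(1.273, -0.535)
t=1.500: state=(0.890, -1.012)
t=2.000: state=(0.213, -1.773)
t=2.500: state=(-0.910, -2.532)
t=3.000: state=(-1.840, -0.864)
t=3.500: state=(-1.916, 0.303)
t=4.000: state=(-1.671, 0.632)
t=4.500: state=(-1.293, 0.896)
t=5.000: state=(-0.739, 1.380)
t=5.500: state=(0.176, 2.363)
t=6.000: state=(1.464, 2.210)
t=6.500: state=(2.003, 0.142)
t=7.000: state=(1.881, -0.483)
t=7.500: state=(1.579, -0.715)
t=8.000: state=(1.155, -1.009)
t=8.500: state=(0.518, -1.619)
t=9.000: state=(-0.552, -2.654)
t=9.500: state=(-1.745, -1.505)
t=10.000: state=(-2.003, 0.151)
t=10.500: state=(-1.804, 0.561)
t=10.640: state=(-1.721, 0.623)

(x, y) = (-1.721, 0.623)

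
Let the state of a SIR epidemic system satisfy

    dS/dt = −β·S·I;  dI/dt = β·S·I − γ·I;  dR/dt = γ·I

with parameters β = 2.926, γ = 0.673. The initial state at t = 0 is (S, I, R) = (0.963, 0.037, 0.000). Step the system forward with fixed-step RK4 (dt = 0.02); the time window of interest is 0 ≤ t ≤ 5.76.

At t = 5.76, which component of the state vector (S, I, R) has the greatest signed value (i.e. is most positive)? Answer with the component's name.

largest component: R

t=0.000: state=(0.963, 0.037, 0.000)
step 1 (dt=0.02): k1=(-0.104, 0.079, 0.025), k2=(-0.106, 0.081, 0.025), k3=(-0.106, 0.081, 0.025), k4=(-0.109, 0.083, 0.026); state += dt/6·(k1+2k2+2k3+k4)
t=0.020: state=(0.961, 0.039, 0.001)
t=0.040: state=(0.959, 0.040, 0.001)
t=0.060: state=(0.956, 0.042, 0.002)
continuing one RK4 step at a time; state shown every 10 steps (Δt=0.2):
t=0.200: state=(0.937, 0.056, 0.006)
t=0.400: state=(0.900, 0.084, 0.016)
t=0.600: state=(0.847, 0.123, 0.029)
t=0.800: state=(0.777, 0.173, 0.049)
t=1.000: state=(0.690, 0.233, 0.077)
t=1.200: state=(0.591, 0.297, 0.112)
t=1.400: state=(0.488, 0.355, 0.156)
t=1.600: state=(0.391, 0.402, 0.207)
t=1.800: state=(0.306, 0.430, 0.263)
t=2.000: state=(0.237, 0.441, 0.322)
t=2.200: state=(0.183, 0.435, 0.381)
t=2.400: state=(0.143, 0.418, 0.439)
t=2.600: state=(0.113, 0.394, 0.494)
t=2.800: state=(0.090, 0.365, 0.545)
t=3.000: state=(0.073, 0.335, 0.592)
t=3.200: state=(0.061, 0.304, 0.635)
t=3.400: state=(0.051, 0.275, 0.674)
t=3.600: state=(0.044, 0.247, 0.709)
t=3.800: state=(0.039, 0.221, 0.740)
t=4.000: state=(0.034, 0.197, 0.768)
t=4.200: state=(0.031, 0.176, 0.794)
t=4.400: state=(0.028, 0.156, 0.816)
t=4.600: state=(0.025, 0.139, 0.836)
t=4.800: state=(0.024, 0.123, 0.853)
t=5.000: state=(0.022, 0.109, 0.869)
t=5.200: state=(0.021, 0.096, 0.883)
t=5.400: state=(0.020, 0.085, 0.895)
t=5.600: state=(0.019, 0.075, 0.906)
t=5.760: state=(0.018, 0.068, 0.914)
compare at T: S=0.018, I=0.068, R=0.914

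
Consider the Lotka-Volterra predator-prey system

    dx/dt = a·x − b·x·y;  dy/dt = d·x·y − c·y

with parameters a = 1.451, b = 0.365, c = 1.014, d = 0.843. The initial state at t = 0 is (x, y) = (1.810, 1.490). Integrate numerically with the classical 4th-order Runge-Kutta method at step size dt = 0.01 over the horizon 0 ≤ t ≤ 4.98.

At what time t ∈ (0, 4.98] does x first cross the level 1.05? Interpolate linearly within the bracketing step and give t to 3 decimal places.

t=0.000: state=(1.810, 1.490)
step 1 (dt=0.01): k1=(1.642, 0.763), k2=(1.647, 0.775), k3=(1.647, 0.775), k4=(1.652, 0.787); state += dt/6·(k1+2k2+2k3+k4)
t=0.010: state=(1.826, 1.498)
t=0.020: state=(1.843, 1.506)
t=0.030: state=(1.860, 1.514)
continuing one RK4 step at a time; state shown every 20 steps (Δt=0.2):
t=0.200: state=(2.155, 1.699)
t=0.400: state=(2.515, 2.056)
t=0.600: state=(2.837, 2.638)
t=0.800: state=(3.033, 3.542)
t=1.000: state=(2.994, 4.825)
t=1.200: state=(2.661, 6.371)
t=1.400: state=(2.116, 7.795)
t=1.600: state=(1.545, 8.657)
t=1.800: state=(1.087, 8.806)
t=1.810: state=(1.068, 8.797)
next step: t=1.820: state=(1.050, 8.786) — x has crossed 1.05
linear interpolation between t=1.810 (1.06832) and t=1.820 (1.04970) → t≈1.820

t = 1.820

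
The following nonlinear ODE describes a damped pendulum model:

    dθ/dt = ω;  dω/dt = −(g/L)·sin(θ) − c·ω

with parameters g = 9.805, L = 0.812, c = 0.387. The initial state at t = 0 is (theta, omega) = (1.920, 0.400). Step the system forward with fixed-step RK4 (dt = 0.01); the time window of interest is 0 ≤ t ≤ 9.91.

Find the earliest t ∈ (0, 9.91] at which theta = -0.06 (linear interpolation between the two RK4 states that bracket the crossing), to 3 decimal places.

t=0.000: state=(1.920, 0.400)
step 1 (dt=0.01): k1=(0.400, -11.501), k2=(0.342, -11.471), k3=(0.343, -11.472), k4=(0.285, -11.443); state += dt/6·(k1+2k2+2k3+k4)
t=0.010: state=(1.923, 0.285)
t=0.020: state=(1.926, 0.171)
t=0.030: state=(1.927, 0.057)
continuing one RK4 step at a time; state shown every 50 steps (Δt=0.5):
t=0.500: state=(0.745, -4.807)
t=0.650: state=(-0.017, -5.148)
next step: t=0.660: state=(-0.069, -5.123) — theta has crossed -0.06
linear interpolation between t=0.650 (-0.01746) and t=0.660 (-0.06882) → t≈0.658

t = 0.658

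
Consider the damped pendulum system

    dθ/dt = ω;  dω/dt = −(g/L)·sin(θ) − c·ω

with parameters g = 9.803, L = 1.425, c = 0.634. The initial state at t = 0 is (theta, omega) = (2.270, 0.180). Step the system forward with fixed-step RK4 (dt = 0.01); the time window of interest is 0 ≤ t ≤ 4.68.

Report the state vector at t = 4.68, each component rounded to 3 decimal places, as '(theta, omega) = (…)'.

t=0.000: state=(2.270, 0.180)
step 1 (dt=0.01): k1=(0.180, -5.379), k2=(0.153, -5.358), k3=(0.153, -5.359), k4=(0.126, -5.338); state += dt/6·(k1+2k2+2k3+k4)
t=0.010: state=(2.272, 0.126)
t=0.020: state=(2.273, 0.073)
t=0.030: state=(2.273, 0.020)
continuing one RK4 step at a time; state shown every 20 steps (Δt=0.2):
t=0.200: state=(2.202, -0.845)
t=0.400: state=(1.932, -1.868)
t=0.600: state=(1.453, -2.914)
t=0.800: state=(0.782, -3.710)
t=1.000: state=(0.020, -3.752)
t=1.200: state=(-0.656, -2.883)
t=1.400: state=(-1.101, -1.531)
t=1.600: state=(-1.267, -0.141)
t=1.800: state=(-1.168, 1.096)
t=2.000: state=(-0.846, 2.061)
t=2.200: state=(-0.375, 2.553)
t=2.400: state=(0.131, 2.394)
t=2.600: state=(0.544, 1.664)
t=2.800: state=(0.778, 0.655)
t=3.000: state=(0.806, -0.359)
t=3.200: state=(0.647, -1.185)
t=3.400: state=(0.355, -1.668)
t=3.600: state=(0.010, -1.699)
t=3.800: state=(-0.296, -1.301)
t=4.000: state=(-0.492, -0.635)
t=4.200: state=(-0.546, 0.095)
t=4.400: state=(-0.461, 0.718)
t=4.600: state=(-0.274, 1.102)
t=4.680: state=(-0.183, 1.169)

(theta, omega) = (-0.183, 1.169)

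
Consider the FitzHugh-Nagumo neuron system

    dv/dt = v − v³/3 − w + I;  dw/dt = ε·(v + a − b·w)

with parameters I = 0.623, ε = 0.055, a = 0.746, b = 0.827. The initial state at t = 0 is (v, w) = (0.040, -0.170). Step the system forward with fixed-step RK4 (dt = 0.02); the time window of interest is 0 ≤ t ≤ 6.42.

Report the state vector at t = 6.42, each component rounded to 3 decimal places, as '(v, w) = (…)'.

t=0.000: state=(0.040, -0.170)
step 1 (dt=0.02): k1=(0.833, 0.051), k2=(0.841, 0.051), k3=(0.841, 0.051), k4=(0.849, 0.052); state += dt/6·(k1+2k2+2k3+k4)
t=0.020: state=(0.057, -0.169)
t=0.040: state=(0.074, -0.168)
t=0.060: state=(0.091, -0.167)
continuing one RK4 step at a time; state shown every 25 steps (Δt=0.5):
t=0.500: state=(0.564, -0.138)
t=1.000: state=(1.244, -0.090)
t=1.500: state=(1.742, -0.026)
t=2.000: state=(1.917, 0.045)
t=2.500: state=(1.945, 0.117)
t=3.000: state=(1.933, 0.187)
t=3.500: state=(1.911, 0.255)
t=4.000: state=(1.886, 0.322)
t=4.500: state=(1.861, 0.386)
t=5.000: state=(1.836, 0.447)
t=5.500: state=(1.810, 0.507)
t=6.000: state=(1.784, 0.565)
t=6.420: state=(1.763, 0.612)

(v, w) = (1.763, 0.612)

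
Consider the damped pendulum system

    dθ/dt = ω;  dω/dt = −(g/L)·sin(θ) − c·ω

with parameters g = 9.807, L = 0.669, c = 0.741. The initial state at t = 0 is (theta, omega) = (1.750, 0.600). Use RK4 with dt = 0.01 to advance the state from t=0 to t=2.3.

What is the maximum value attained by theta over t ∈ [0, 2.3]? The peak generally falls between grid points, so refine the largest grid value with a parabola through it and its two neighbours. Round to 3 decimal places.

max theta = 1.762

t=0.000: state=(1.750, 0.600)
step 1 (dt=0.01): k1=(0.600, -14.869), k2=(0.526, -14.806), k3=(0.526, -14.807), k4=(0.452, -14.745); state += dt/6·(k1+2k2+2k3+k4)
t=0.010: state=(1.755, 0.452)
t=0.020: state=(1.759, 0.305)
t=0.030: state=(1.761, 0.159)
continuing one RK4 step at a time; state shown every 10 steps (Δt=0.1):
t=0.100: state=(1.738, -0.832)
t=0.200: state=(1.586, -2.177)
t=0.300: state=(1.306, -3.420)
t=0.400: state=(0.910, -4.435)
t=0.500: state=(0.434, -4.992)
t=0.600: state=(-0.066, -4.885)
t=0.700: state=(-0.521, -4.119)
t=0.800: state=(-0.875, -2.908)
t=0.900: state=(-1.097, -1.515)
t=1.000: state=(-1.178, -0.118)
t=1.100: state=(-1.123, 1.187)
t=1.200: state=(-0.946, 2.321)
t=1.300: state=(-0.668, 3.178)
t=1.400: state=(-0.324, 3.622)
t=1.500: state=(0.039, 3.559)
t=1.600: state=(0.371, 3.010)
t=1.700: state=(0.629, 2.108)
t=1.800: state=(0.787, 1.028)
t=1.900: state=(0.834, -0.078)
t=2.000: state=(0.774, -1.098)
t=2.100: state=(0.621, -1.932)
t=2.200: state=(0.397, -2.485)
t=2.300: state=(0.136, -2.679)
largest grid value and its neighbours: theta(0.030)=1.76136, theta(0.040)=1.76223, theta(0.050)=1.76166
parabola through these three points peaks at t≈0.041 with theta≈1.76224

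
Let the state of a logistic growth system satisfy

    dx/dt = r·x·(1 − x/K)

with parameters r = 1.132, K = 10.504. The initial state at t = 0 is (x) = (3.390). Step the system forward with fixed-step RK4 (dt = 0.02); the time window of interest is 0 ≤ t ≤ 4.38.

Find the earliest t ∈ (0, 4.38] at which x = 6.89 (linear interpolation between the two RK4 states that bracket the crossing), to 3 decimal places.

t=0.000: state=(3.390)
step 1 (dt=0.02): k1=(2.599), k2=(2.609), k3=(2.609), k4=(2.620); state += dt/6·(k1+2k2+2k3+k4)
t=0.020: state=(3.442)
t=0.040: state=(3.495)
t=0.060: state=(3.548)
continuing one RK4 step at a time; state shown every 10 steps (Δt=0.2):
t=0.200: state=(3.929)
t=0.400: state=(4.500)
t=0.600: state=(5.089)
t=0.800: state=(5.683)
t=1.000: state=(6.265)
t=1.200: state=(6.823)
t=1.220: state=(6.877)
next step: t=1.240: state=(6.931) — x has crossed 6.89
linear interpolation between t=1.220 (6.87707) and t=1.240 (6.93064) → t≈1.225

t = 1.225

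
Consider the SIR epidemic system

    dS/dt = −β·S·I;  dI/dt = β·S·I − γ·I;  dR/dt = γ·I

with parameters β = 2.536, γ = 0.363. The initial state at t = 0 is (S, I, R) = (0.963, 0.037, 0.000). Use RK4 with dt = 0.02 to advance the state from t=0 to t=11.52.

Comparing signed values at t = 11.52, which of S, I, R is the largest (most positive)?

largest component: R

t=0.000: state=(0.963, 0.037, 0.000)
step 1 (dt=0.02): k1=(-0.090, 0.077, 0.013), k2=(-0.092, 0.078, 0.014), k3=(-0.092, 0.078, 0.014), k4=(-0.094, 0.080, 0.014); state += dt/6·(k1+2k2+2k3+k4)
t=0.020: state=(0.961, 0.039, 0.000)
t=0.040: state=(0.959, 0.040, 0.001)
t=0.060: state=(0.957, 0.042, 0.001)
continuing one RK4 step at a time; state shown every 25 steps (Δt=0.5):
t=0.500: state=(0.888, 0.100, 0.012)
t=1.000: state=(0.724, 0.235, 0.041)
t=1.500: state=(0.477, 0.422, 0.100)
t=2.000: state=(0.254, 0.555, 0.191)
t=2.500: state=(0.122, 0.582, 0.295)
t=3.000: state=(0.060, 0.542, 0.398)
t=3.500: state=(0.031, 0.478, 0.491)
t=4.000: state=(0.018, 0.411, 0.571)
t=4.500: state=(0.011, 0.349, 0.640)
t=5.000: state=(0.007, 0.294, 0.698)
t=5.500: state=(0.005, 0.247, 0.748)
t=6.000: state=(0.004, 0.207, 0.789)
t=6.500: state=(0.003, 0.174, 0.823)
t=7.000: state=(0.003, 0.145, 0.852)
t=7.500: state=(0.002, 0.122, 0.876)
t=8.000: state=(0.002, 0.102, 0.896)
t=8.500: state=(0.002, 0.085, 0.913)
t=9.000: state=(0.001, 0.071, 0.927)
t=9.500: state=(0.001, 0.059, 0.939)
t=10.000: state=(0.001, 0.050, 0.949)
t=10.500: state=(0.001, 0.041, 0.957)
t=11.000: state=(0.001, 0.035, 0.964)
t=11.500: state=(0.001, 0.029, 0.970)
t=11.520: state=(0.001, 0.029, 0.970)
compare at T: S=0.001, I=0.029, R=0.970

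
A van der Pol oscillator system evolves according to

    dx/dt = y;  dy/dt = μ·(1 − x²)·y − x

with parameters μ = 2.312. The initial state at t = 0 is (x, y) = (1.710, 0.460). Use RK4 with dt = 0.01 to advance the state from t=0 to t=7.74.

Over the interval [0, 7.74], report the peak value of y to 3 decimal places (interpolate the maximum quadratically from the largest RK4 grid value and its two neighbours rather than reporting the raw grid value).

max y = 4.201

t=0.000: state=(1.710, 0.460)
step 1 (dt=0.01): k1=(0.460, -3.756), k2=(0.441, -3.683), k3=(0.442, -3.684), k4=(0.423, -3.612); state += dt/6·(k1+2k2+2k3+k4)
t=0.010: state=(1.714, 0.423)
t=0.020: state=(1.718, 0.388)
t=0.030: state=(1.722, 0.354)
continuing one RK4 step at a time; state shown every 25 steps (Δt=0.25):
t=0.250: state=(1.740, -0.112)
t=0.500: state=(1.685, -0.296)
t=0.750: state=(1.601, -0.374)
t=1.000: state=(1.500, -0.434)
t=1.250: state=(1.383, -0.504)
t=1.500: state=(1.245, -0.601)
t=1.750: state=(1.077, -0.756)
t=2.000: state=(0.858, -1.030)
t=2.250: state=(0.540, -1.576)
t=2.500: state=(0.018, -2.737)
t=2.750: state=(-0.869, -4.185)
t=3.000: state=(-1.753, -2.243)
t=3.250: state=(-2.013, -0.231)
t=3.500: state=(-2.002, 0.197)
t=3.750: state=(-1.940, 0.278)
t=4.000: state=(-1.867, 0.308)
t=4.250: state=(-1.787, 0.332)
t=4.500: state=(-1.700, 0.360)
t=4.750: state=(-1.606, 0.396)
t=5.000: state=(-1.501, 0.443)
t=5.250: state=(-1.383, 0.508)
t=5.500: state=(-1.245, 0.604)
t=5.750: state=(-1.076, 0.759)
t=6.000: state=(-0.855, 1.034)
t=6.250: state=(-0.536, 1.585)
t=6.500: state=(-0.011, 2.755)
t=6.750: state=(0.880, 4.190)
t=7.000: state=(1.759, 2.210)
t=7.250: state=(2.014, 0.222)
t=7.500: state=(2.002, -0.199)
t=7.740: state=(1.942, -0.277)
largest grid value and its neighbours: y(6.760)=4.19895, y(6.770)=4.20027, y(6.780)=4.19329
parabola through these three points peaks at t≈6.767 with y≈4.20075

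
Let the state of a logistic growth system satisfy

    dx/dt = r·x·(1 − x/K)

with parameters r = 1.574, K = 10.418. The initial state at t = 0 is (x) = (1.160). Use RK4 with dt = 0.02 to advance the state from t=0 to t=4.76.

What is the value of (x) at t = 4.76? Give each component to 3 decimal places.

(x) = (10.372)

t=0.000: state=(1.160)
step 1 (dt=0.02): k1=(1.623), k2=(1.642), k3=(1.643), k4=(1.663); state += dt/6·(k1+2k2+2k3+k4)
t=0.020: state=(1.193)
t=0.040: state=(1.227)
t=0.060: state=(1.261)
continuing one RK4 step at a time; state shown every 10 steps (Δt=0.2):
t=0.200: state=(1.526)
t=0.400: state=(1.983)
t=0.600: state=(2.539)
t=0.800: state=(3.190)
t=1.000: state=(3.926)
t=1.200: state=(4.720)
t=1.400: state=(5.538)
t=1.600: state=(6.340)
t=1.800: state=(7.090)
t=2.000: state=(7.759)
t=2.200: state=(8.333)
t=2.400: state=(8.810)
t=2.600: state=(9.193)
t=2.800: state=(9.494)
t=3.000: state=(9.727)
t=3.200: state=(9.905)
t=3.400: state=(10.038)
t=3.600: state=(10.138)
t=3.800: state=(10.212)
t=4.000: state=(10.267)
t=4.200: state=(10.307)
t=4.400: state=(10.337)
t=4.600: state=(10.359)
t=4.760: state=(10.372)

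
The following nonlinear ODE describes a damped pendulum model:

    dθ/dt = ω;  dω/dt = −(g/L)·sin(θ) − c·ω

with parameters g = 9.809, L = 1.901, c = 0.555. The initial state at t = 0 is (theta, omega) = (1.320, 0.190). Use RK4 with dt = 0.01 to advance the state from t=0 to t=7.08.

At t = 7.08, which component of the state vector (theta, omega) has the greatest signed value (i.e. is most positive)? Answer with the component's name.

t=0.000: state=(1.320, 0.190)
step 1 (dt=0.01): k1=(0.190, -5.104), k2=(0.164, -5.091), k3=(0.165, -5.091), k4=(0.139, -5.078); state += dt/6·(k1+2k2+2k3+k4)
t=0.010: state=(1.322, 0.139)
t=0.020: state=(1.323, 0.088)
t=0.030: state=(1.323, 0.038)
continuing one RK4 step at a time; state shown every 25 steps (Δt=0.25):
t=0.250: state=(1.216, -0.992)
t=0.500: state=(0.847, -1.899)
t=0.750: state=(0.308, -2.305)
t=1.000: state=(-0.248, -2.027)
t=1.250: state=(-0.661, -1.216)
t=1.500: state=(-0.841, -0.218)
t=1.750: state=(-0.777, 0.697)
t=2.000: state=(-0.515, 1.339)
t=2.250: state=(-0.143, 1.553)
t=2.500: state=(0.221, 1.294)
t=2.750: state=(0.475, 0.699)
t=3.000: state=(0.562, -0.005)
t=3.250: state=(0.481, -0.616)
t=3.500: state=(0.274, -0.985)
t=3.750: state=(0.015, -1.028)
t=4.000: state=(-0.214, -0.766)
t=4.250: state=(-0.352, -0.318)
t=4.500: state=(-0.371, 0.161)
t=4.750: state=(-0.281, 0.533)
t=5.000: state=(-0.121, 0.706)
t=5.250: state=(0.053, 0.652)
t=5.500: state=(0.189, 0.414)
t=5.750: state=(0.253, 0.087)
t=6.000: state=(0.234, -0.222)
t=6.250: state=(0.151, -0.427)
t=6.500: state=(0.034, -0.482)
t=6.750: state=(-0.078, -0.389)
t=7.000: state=(-0.152, -0.194)
t=7.080: state=(-0.165, -0.122)
compare at T: theta=-0.165, omega=-0.122

largest component: omega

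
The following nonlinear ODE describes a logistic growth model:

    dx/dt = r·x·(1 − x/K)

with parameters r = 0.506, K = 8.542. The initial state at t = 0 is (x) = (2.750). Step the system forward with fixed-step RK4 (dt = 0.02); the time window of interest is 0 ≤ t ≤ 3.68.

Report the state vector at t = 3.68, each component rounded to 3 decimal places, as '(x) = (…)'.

(x) = (6.436)

t=0.000: state=(2.750)
step 1 (dt=0.02): k1=(0.944), k2=(0.945), k3=(0.945), k4=(0.947); state += dt/6·(k1+2k2+2k3+k4)
t=0.020: state=(2.769)
t=0.040: state=(2.788)
t=0.060: state=(2.807)
continuing one RK4 step at a time; state shown every 10 steps (Δt=0.2):
t=0.200: state=(2.942)
t=0.400: state=(3.140)
t=0.600: state=(3.344)
t=0.800: state=(3.552)
t=1.000: state=(3.763)
t=1.200: state=(3.977)
t=1.400: state=(4.193)
t=1.600: state=(4.409)
t=1.800: state=(4.625)
t=2.000: state=(4.838)
t=2.200: state=(5.049)
t=2.400: state=(5.256)
t=2.600: state=(5.458)
t=2.800: state=(5.654)
t=3.000: state=(5.844)
t=3.200: state=(6.028)
t=3.400: state=(6.203)
t=3.600: state=(6.371)
t=3.680: state=(6.436)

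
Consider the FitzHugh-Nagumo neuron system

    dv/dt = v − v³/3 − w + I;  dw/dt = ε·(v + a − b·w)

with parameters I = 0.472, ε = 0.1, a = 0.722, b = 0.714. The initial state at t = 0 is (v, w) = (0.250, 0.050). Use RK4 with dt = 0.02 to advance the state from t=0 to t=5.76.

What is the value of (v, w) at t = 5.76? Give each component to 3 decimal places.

(v, w) = (1.421, 1.059)

t=0.000: state=(0.250, 0.050)
step 1 (dt=0.02): k1=(0.667, 0.094), k2=(0.672, 0.094), k3=(0.672, 0.094), k4=(0.677, 0.095); state += dt/6·(k1+2k2+2k3+k4)
t=0.020: state=(0.263, 0.052)
t=0.040: state=(0.277, 0.054)
t=0.060: state=(0.291, 0.056)
continuing one RK4 step at a time; state shown every 10 steps (Δt=0.2):
t=0.200: state=(0.394, 0.070)
t=0.400: state=(0.560, 0.093)
t=0.600: state=(0.745, 0.119)
t=0.800: state=(0.941, 0.148)
t=1.000: state=(1.135, 0.181)
t=1.200: state=(1.311, 0.217)
t=1.400: state=(1.457, 0.256)
t=1.600: state=(1.567, 0.297)
t=1.800: state=(1.642, 0.339)
t=2.000: state=(1.689, 0.381)
t=2.200: state=(1.714, 0.424)
t=2.400: state=(1.724, 0.467)
t=2.600: state=(1.724, 0.509)
t=2.800: state=(1.717, 0.550)
t=3.000: state=(1.705, 0.590)
t=3.200: state=(1.691, 0.630)
t=3.400: state=(1.674, 0.669)
t=3.600: state=(1.656, 0.707)
t=3.800: state=(1.637, 0.744)
t=4.000: state=(1.617, 0.780)
t=4.200: state=(1.597, 0.815)
t=4.400: state=(1.576, 0.849)
t=4.600: state=(1.554, 0.883)
t=4.800: state=(1.533, 0.915)
t=5.000: state=(1.510, 0.947)
t=5.200: state=(1.487, 0.978)
t=5.400: state=(1.464, 1.007)
t=5.600: state=(1.440, 1.036)
t=5.760: state=(1.421, 1.059)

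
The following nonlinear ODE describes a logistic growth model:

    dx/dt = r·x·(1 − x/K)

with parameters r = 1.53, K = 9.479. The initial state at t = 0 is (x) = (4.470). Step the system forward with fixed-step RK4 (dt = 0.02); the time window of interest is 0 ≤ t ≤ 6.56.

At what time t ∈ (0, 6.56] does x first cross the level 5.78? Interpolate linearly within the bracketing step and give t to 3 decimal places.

t=0.000: state=(4.470)
step 1 (dt=0.02): k1=(3.614), k2=(3.617), k3=(3.617), k4=(3.619); state += dt/6·(k1+2k2+2k3+k4)
t=0.020: state=(4.542)
t=0.040: state=(4.615)
t=0.060: state=(4.687)
t=0.360: state=(5.759)
next step: t=0.380: state=(5.828) — x has crossed 5.78
linear interpolation between t=0.360 (5.75880) and t=0.380 (5.82773) → t≈0.366

t = 0.366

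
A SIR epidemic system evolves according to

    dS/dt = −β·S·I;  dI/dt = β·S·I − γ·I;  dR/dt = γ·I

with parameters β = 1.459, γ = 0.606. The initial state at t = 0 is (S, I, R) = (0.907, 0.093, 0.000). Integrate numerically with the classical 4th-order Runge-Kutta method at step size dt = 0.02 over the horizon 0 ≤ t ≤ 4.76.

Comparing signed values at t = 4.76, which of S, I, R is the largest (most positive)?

largest component: R

t=0.000: state=(0.907, 0.093, 0.000)
step 1 (dt=0.02): k1=(-0.123, 0.067, 0.056), k2=(-0.124, 0.067, 0.057), k3=(-0.124, 0.067, 0.057), k4=(-0.125, 0.067, 0.057); state += dt/6·(k1+2k2+2k3+k4)
t=0.020: state=(0.905, 0.094, 0.001)
t=0.040: state=(0.902, 0.096, 0.002)
t=0.060: state=(0.899, 0.097, 0.003)
continuing one RK4 step at a time; state shown every 10 steps (Δt=0.2):
t=0.200: state=(0.881, 0.107, 0.012)
t=0.400: state=(0.852, 0.122, 0.026)
t=0.600: state=(0.820, 0.138, 0.042)
t=0.800: state=(0.786, 0.154, 0.059)
t=1.000: state=(0.750, 0.171, 0.079)
t=1.200: state=(0.711, 0.188, 0.101)
t=1.400: state=(0.672, 0.203, 0.125)
t=1.600: state=(0.632, 0.218, 0.150)
t=1.800: state=(0.592, 0.231, 0.177)
t=2.000: state=(0.552, 0.242, 0.206)
t=2.200: state=(0.514, 0.250, 0.236)
t=2.400: state=(0.477, 0.256, 0.267)
t=2.600: state=(0.443, 0.259, 0.298)
t=2.800: state=(0.410, 0.260, 0.329)
t=3.000: state=(0.380, 0.259, 0.361)
t=3.200: state=(0.353, 0.255, 0.392)
t=3.400: state=(0.328, 0.250, 0.423)
t=3.600: state=(0.305, 0.242, 0.452)
t=3.800: state=(0.285, 0.234, 0.481)
t=4.000: state=(0.266, 0.225, 0.509)
t=4.200: state=(0.250, 0.215, 0.536)
t=4.400: state=(0.235, 0.204, 0.561)
t=4.600: state=(0.222, 0.193, 0.585)
t=4.760: state=(0.212, 0.184, 0.603)
compare at T: S=0.212, I=0.184, R=0.603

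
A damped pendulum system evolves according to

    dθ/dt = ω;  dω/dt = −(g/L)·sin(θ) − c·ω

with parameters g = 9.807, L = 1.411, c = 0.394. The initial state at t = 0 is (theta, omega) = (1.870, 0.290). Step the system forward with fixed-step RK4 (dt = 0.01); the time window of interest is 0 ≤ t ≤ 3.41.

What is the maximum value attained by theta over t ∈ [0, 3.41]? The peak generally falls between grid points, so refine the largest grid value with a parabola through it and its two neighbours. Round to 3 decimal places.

max theta = 1.876

t=0.000: state=(1.870, 0.290)
step 1 (dt=0.01): k1=(0.290, -6.756), k2=(0.256, -6.740), k3=(0.256, -6.740), k4=(0.223, -6.724); state += dt/6·(k1+2k2+2k3+k4)
t=0.010: state=(1.873, 0.223)
t=0.020: state=(1.874, 0.156)
t=0.030: state=(1.876, 0.089)
continuing one RK4 step at a time; state shown every 20 steps (Δt=0.2):
t=0.200: state=(1.796, -1.015)
t=0.400: state=(1.467, -2.264)
t=0.600: state=(0.902, -3.322)
t=0.800: state=(0.181, -3.747)
t=1.000: state=(-0.531, -3.217)
t=1.200: state=(-1.060, -2.008)
t=1.400: state=(-1.322, -0.606)
t=1.600: state=(-1.307, 0.740)
t=1.800: state=(-1.037, 1.921)
t=2.000: state=(-0.563, 2.735)
t=2.200: state=(0.012, 2.884)
t=2.400: state=(0.540, 2.288)
t=2.600: state=(0.896, 1.219)
t=2.800: state=(1.020, 0.019)
t=3.000: state=(0.909, -1.094)
t=3.200: state=(0.600, -1.935)
t=3.400: state=(0.168, -2.289)
t=3.410: state=(0.145, -2.291)
largest grid value and its neighbours: theta(0.030)=1.87567, theta(0.040)=1.87623, theta(0.050)=1.87612
parabola through these three points peaks at t≈0.043 with theta≈1.87627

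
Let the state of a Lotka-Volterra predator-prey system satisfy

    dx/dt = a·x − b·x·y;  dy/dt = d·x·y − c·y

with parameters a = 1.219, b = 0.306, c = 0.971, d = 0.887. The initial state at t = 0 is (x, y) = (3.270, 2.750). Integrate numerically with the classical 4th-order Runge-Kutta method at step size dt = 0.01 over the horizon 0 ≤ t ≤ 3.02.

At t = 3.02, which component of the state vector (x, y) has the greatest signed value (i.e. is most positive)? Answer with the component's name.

t=0.000: state=(3.270, 2.750)
step 1 (dt=0.01): k1=(1.234, 5.306), k2=(1.210, 5.372), k3=(1.210, 5.373), k4=(1.185, 5.440); state += dt/6·(k1+2k2+2k3+k4)
t=0.010: state=(3.282, 2.804)
t=0.020: state=(3.294, 2.859)
t=0.030: state=(3.305, 2.915)
continuing one RK4 step at a time; state shown every 10 steps (Δt=0.1):
t=0.100: state=(3.366, 3.351)
t=0.200: state=(3.394, 4.106)
t=0.300: state=(3.335, 5.026)
t=0.400: state=(3.179, 6.093)
t=0.500: state=(2.929, 7.254)
t=0.600: state=(2.603, 8.416)
t=0.700: state=(2.235, 9.467)
t=0.800: state=(1.865, 10.303)
t=0.900: state=(1.523, 10.862)
t=1.000: state=(1.228, 11.131)
t=1.100: state=(0.986, 11.139)
t=1.200: state=(0.794, 10.934)
t=1.300: state=(0.645, 10.574)
t=1.400: state=(0.531, 10.107)
t=1.500: state=(0.444, 9.575)
t=1.600: state=(0.377, 9.010)
t=1.700: state=(0.326, 8.435)
t=1.800: state=(0.287, 7.865)
t=1.900: state=(0.257, 7.311)
t=2.000: state=(0.234, 6.781)
t=2.100: state=(0.217, 6.277)
t=2.200: state=(0.204, 5.804)
t=2.300: state=(0.194, 5.360)
t=2.400: state=(0.187, 4.947)
t=2.500: state=(0.183, 4.563)
t=2.600: state=(0.181, 4.208)
t=2.700: state=(0.180, 3.880)
t=2.800: state=(0.182, 3.578)
t=2.900: state=(0.185, 3.300)
t=3.000: state=(0.189, 3.045)
t=3.020: state=(0.190, 2.996)
compare at T: x=0.190, y=2.996

largest component: y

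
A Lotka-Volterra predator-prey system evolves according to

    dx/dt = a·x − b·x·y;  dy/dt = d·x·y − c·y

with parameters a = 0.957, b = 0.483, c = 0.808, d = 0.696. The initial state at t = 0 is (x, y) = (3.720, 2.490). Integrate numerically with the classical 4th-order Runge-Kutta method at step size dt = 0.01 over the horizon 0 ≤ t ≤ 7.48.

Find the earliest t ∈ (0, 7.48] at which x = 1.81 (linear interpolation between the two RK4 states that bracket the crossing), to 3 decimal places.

t = 0.677

t=0.000: state=(3.720, 2.490)
step 1 (dt=0.01): k1=(-0.914, 4.435), k2=(-0.953, 4.466), k3=(-0.953, 4.466), k4=(-0.992, 4.498); state += dt/6·(k1+2k2+2k3+k4)
t=0.010: state=(3.710, 2.535)
t=0.020: state=(3.700, 2.580)
t=0.030: state=(3.689, 2.626)
continuing one RK4 step at a time; state shown every 25 steps (Δt=0.25):
t=0.250: state=(3.249, 3.757)
t=0.500: state=(2.420, 5.041)
t=0.670: state=(1.832, 5.648)
next step: t=0.680: state=(1.800, 5.674) — x has crossed 1.81
linear interpolation between t=0.670 (1.83248) and t=0.680 (1.80019) → t≈0.677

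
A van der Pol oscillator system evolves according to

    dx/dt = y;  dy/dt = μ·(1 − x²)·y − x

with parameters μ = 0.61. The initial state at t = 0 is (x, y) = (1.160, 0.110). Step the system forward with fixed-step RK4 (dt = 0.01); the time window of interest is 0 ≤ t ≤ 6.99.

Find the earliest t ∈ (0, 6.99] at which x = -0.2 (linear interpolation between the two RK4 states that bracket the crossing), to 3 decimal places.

t = 1.708

t=0.000: state=(1.160, 0.110)
step 1 (dt=0.01): k1=(0.110, -1.183), k2=(0.104, -1.183), k3=(0.104, -1.183), k4=(0.098, -1.182); state += dt/6·(k1+2k2+2k3+k4)
t=0.010: state=(1.161, 0.098)
t=0.020: state=(1.162, 0.086)
t=0.030: state=(1.163, 0.075)
continuing one RK4 step at a time; state shown every 25 steps (Δt=0.25):
t=0.250: state=(1.151, -0.179)
t=0.500: state=(1.072, -0.447)
t=0.750: state=(0.929, -0.698)
t=1.000: state=(0.724, -0.945)
t=1.250: state=(0.456, -1.199)
t=1.500: state=(0.124, -1.457)
t=1.700: state=(-0.186, -1.639)
next step: t=1.710: state=(-0.203, -1.647) — x has crossed -0.2
linear interpolation between t=1.700 (-0.18638) and t=1.710 (-0.20281) → t≈1.708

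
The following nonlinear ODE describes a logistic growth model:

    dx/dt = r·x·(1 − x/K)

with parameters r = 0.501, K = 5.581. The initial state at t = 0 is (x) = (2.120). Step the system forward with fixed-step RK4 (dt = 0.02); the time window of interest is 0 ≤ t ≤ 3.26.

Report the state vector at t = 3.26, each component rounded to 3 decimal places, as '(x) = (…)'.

(x) = (4.232)

t=0.000: state=(2.120)
step 1 (dt=0.02): k1=(0.659), k2=(0.659), k3=(0.659), k4=(0.660); state += dt/6·(k1+2k2+2k3+k4)
t=0.020: state=(2.133)
t=0.040: state=(2.146)
t=0.060: state=(2.160)
continuing one RK4 step at a time; state shown every 10 steps (Δt=0.2):
t=0.200: state=(2.253)
t=0.400: state=(2.389)
t=0.600: state=(2.527)
t=0.800: state=(2.666)
t=1.000: state=(2.806)
t=1.200: state=(2.945)
t=1.400: state=(3.084)
t=1.600: state=(3.222)
t=1.800: state=(3.357)
t=2.000: state=(3.489)
t=2.200: state=(3.619)
t=2.400: state=(3.744)
t=2.600: state=(3.866)
t=2.800: state=(3.982)
t=3.000: state=(4.094)
t=3.200: state=(4.201)
t=3.260: state=(4.232)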